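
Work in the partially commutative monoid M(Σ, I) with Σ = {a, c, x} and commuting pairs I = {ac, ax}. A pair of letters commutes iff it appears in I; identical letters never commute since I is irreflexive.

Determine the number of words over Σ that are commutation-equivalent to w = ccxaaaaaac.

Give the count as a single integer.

210

piece 0:c — minimal
piece 1:c rests on {0:c}
piece 2:x rests on {1:c}
piece 3:a — minimal
piece 4:a rests on {3:a}
piece 5:a rests on {4:a}
piece 6:a rests on {5:a}
piece 7:a rests on {6:a}
piece 8:a rests on {7:a}
piece 9:c rests on {2:x}
minimal pieces: {0:c, 3:a}
ways to finish when only these pieces remain (= sum over removing one remaining piece with nothing left below it):
  1 left: {8}→1  {9}→1
  2 left: {2,9}→1  {7,8}→1  {8,9}→2
  3 left: {1,2,9}→1  {2,8,9}→3  {6,7,8}→1  {7,8,9}→3
  4 left: {0,1,2,9}→1  {1,2,8,9}→4  {2,7,8,9}→6  {5,6,7,8}→1  {6,7,8,9}→4
  5 left: {0,1,2,8,9}→5  {1,2,7,8,9}→10  {2,6,7,8,9}→10  {4,5,6,7,8}→1  {5,6,7,8,9}→5
  6 left: {0,1,2,7,8,9}→15  {1,2,6,7,8,9}→20  {2,5,6,7,8,9}→15  {3,4,5,6,7,8}→1  {4,5,6,7,8,9}→6
  7 left: {0,1,2,6,7,8,9}→35  {1,2,5,6,7,8,9}→35  {2,4,5,6,7,8,9}→21  {3,4,5,6,7,8,9}→7
  8 left: {0,1,2,5,6,7,8,9}→70  {1,2,4,5,6,7,8,9}→56  {2,3,4,5,6,7,8,9}→28
  placing 0:c first → 84 extensions
  placing 3:a first → 126 extensions
total linear extensions = 210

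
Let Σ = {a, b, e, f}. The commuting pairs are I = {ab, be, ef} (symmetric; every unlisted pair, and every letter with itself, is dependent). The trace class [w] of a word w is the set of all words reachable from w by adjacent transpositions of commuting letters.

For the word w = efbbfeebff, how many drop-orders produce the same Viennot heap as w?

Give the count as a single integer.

120

piece 0:e — minimal
piece 1:f — minimal
piece 2:b rests on {1:f}
piece 3:b rests on {2:b}
piece 4:f rests on {3:b}
piece 5:e rests on {0:e}
piece 6:e rests on {5:e}
piece 7:b rests on {4:f}
piece 8:f rests on {7:b}
piece 9:f rests on {8:f}
minimal pieces: {0:e, 1:f}
ways to finish when only these pieces remain (= sum over removing one remaining piece with nothing left below it):
  1 left: {6}→1  {9}→1
  2 left: {5,6}→1  {6,9}→2  {8,9}→1
  3 left: {0,5,6}→1  {5,6,9}→3  {6,8,9}→3  {7,8,9}→1
  4 left: {0,5,6,9}→4  {4,7,8,9}→1  {5,6,8,9}→6  {6,7,8,9}→4
  5 left: {0,5,6,8,9}→10  {3,4,7,8,9}→1  {4,6,7,8,9}→5  {5,6,7,8,9}→10
  6 left: {0,5,6,7,8,9}→20  {2,3,4,7,8,9}→1  {3,4,6,7,8,9}→6  {4,5,6,7,8,9}→15
  7 left: {0,4,5,6,7,8,9}→35  {1,2,3,4,7,8,9}→1  {2,3,4,6,7,8,9}→7  {3,4,5,6,7,8,9}→21
  8 left: {0,3,4,5,6,7,8,9}→56  {1,2,3,4,6,7,8,9}→8  {2,3,4,5,6,7,8,9}→28
  placing 0:e first → 36 extensions
  placing 1:f first → 84 extensions
total linear extensions = 120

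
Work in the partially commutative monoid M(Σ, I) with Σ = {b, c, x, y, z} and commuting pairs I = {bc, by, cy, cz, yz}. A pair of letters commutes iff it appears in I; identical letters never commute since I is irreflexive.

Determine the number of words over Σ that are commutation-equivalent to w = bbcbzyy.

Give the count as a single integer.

drop 0:b onto floor
drop 1:b onto {0:b}
drop 2:c onto floor
drop 3:b onto {1:b}
drop 4:z onto {3:b}
drop 5:y onto floor
drop 6:y onto {5:y}
ground layer = {0:b, 2:c, 5:y}
drop-orders for the pieces not yet dropped (sum over which currently-grounded one goes next):
  1 to go: {2} 1  {4} 1  {6} 1
  2 to go: {2,4} 2  {2,6} 2  {3,4} 1  {4,6} 2  {5,6} 1
  3 to go: {1,3,4} 1  {2,3,4} 3  {2,4,6} 6  {2,5,6} 3  {3,4,6} 3  {4,5,6} 3
  4 to go: {0,1,3,4} 1  {1,2,3,4} 4  {1,3,4,6} 4  {2,3,4,6} 12  {2,4,5,6} 12  {3,4,5,6} 6
  5 to go: {0,1,2,3,4} 5  {0,1,3,4,6} 5  {1,2,3,4,6} 20  {1,3,4,5,6} 10  {2,3,4,5,6} 30
  if 0:b drops first: 60 orders
  if 2:c drops first: 15 orders
  if 5:y drops first: 30 orders
heap linearizations: 105

105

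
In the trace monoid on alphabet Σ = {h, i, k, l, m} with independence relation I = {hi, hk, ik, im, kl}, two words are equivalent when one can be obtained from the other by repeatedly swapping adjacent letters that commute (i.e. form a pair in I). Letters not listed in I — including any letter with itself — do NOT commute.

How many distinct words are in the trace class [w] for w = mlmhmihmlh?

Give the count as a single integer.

6

piece 0:m — minimal
piece 1:l rests on {0:m}
piece 2:m rests on {1:l}
piece 3:h rests on {2:m}
piece 4:m rests on {3:h}
piece 5:i rests on {1:l}
piece 6:h rests on {4:m}
piece 7:m rests on {6:h}
piece 8:l rests on {5:i, 7:m}
piece 9:h rests on {8:l}
minimal pieces: {0:m}
ways to finish when only these pieces remain (= sum over removing one remaining piece with nothing left below it):
  1 left: {9}→1
  2 left: {8,9}→1
  3 left: {5,8,9}→1  {7,8,9}→1
  4 left: {5,7,8,9}→2  {6,7,8,9}→1
  5 left: {4,6,7,8,9}→1  {5,6,7,8,9}→3
  6 left: {3,4,6,7,8,9}→1  {4,5,6,7,8,9}→4
  7 left: {2,3,4,6,7,8,9}→1  {3,4,5,6,7,8,9}→5
  8 left: {2,3,4,5,6,7,8,9}→6
  placing 0:m first → 6 extensions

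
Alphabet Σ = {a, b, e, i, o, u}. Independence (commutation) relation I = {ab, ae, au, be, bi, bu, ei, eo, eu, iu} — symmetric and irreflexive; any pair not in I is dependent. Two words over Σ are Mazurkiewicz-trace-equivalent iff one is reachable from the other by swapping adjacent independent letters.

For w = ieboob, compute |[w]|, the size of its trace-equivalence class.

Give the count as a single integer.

12

#0=i has no predecessor
#1=e has no predecessor
#2=b has no predecessor
#3=o depends on [0:i, 2:b]
#4=o depends on [3:o]
#5=b depends on [4:o]
sources: [0:i, 1:e, 2:b]
N(rest) = Σ N(rest − s) over sources s of rest; N(one piece) = 1:
  size 1 → [1]=1  [5]=1
  size 2 → [1,5]=2  [4,5]=1
  size 3 → [1,4,5]=3  [3,4,5]=1
  size 4 → [0,3,4,5]=1  [1,3,4,5]=4  [2,3,4,5]=1
  first=0(i) contributes 5
  first=1(e) contributes 2
  first=2(b) contributes 5
|[w]| = 12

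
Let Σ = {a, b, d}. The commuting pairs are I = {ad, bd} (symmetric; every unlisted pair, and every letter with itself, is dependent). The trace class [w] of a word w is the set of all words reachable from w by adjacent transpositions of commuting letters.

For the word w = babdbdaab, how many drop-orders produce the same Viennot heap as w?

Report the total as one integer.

36

drop 0:b onto floor
drop 1:a onto {0:b}
drop 2:b onto {1:a}
drop 3:d onto floor
drop 4:b onto {2:b}
drop 5:d onto {3:d}
drop 6:a onto {4:b}
drop 7:a onto {6:a}
drop 8:b onto {7:a}
ground layer = {0:b, 3:d}
drop-orders for the pieces not yet dropped (sum over which currently-grounded one goes next):
  1 to go: {5} 1  {8} 1
  2 to go: {3,5} 1  {5,8} 2  {7,8} 1
  3 to go: {3,5,8} 3  {5,7,8} 3  {6,7,8} 1
  4 to go: {3,5,7,8} 6  {4,6,7,8} 1  {5,6,7,8} 4
  5 to go: {2,4,6,7,8} 1  {3,5,6,7,8} 10  {4,5,6,7,8} 5
  6 to go: {1,2,4,6,7,8} 1  {2,4,5,6,7,8} 6  {3,4,5,6,7,8} 15
  7 to go: {0,1,2,4,6,7,8} 1  {1,2,4,5,6,7,8} 7  {2,3,4,5,6,7,8} 21
  if 0:b drops first: 28 orders
  if 3:d drops first: 8 orders
heap linearizations: 36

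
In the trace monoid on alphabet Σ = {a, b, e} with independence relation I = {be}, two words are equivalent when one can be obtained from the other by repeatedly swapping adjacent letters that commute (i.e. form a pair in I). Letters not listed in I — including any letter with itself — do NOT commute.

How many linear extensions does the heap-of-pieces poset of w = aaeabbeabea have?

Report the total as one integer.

piece 0:a — minimal
piece 1:a rests on {0:a}
piece 2:e rests on {1:a}
piece 3:a rests on {2:e}
piece 4:b rests on {3:a}
piece 5:b rests on {4:b}
piece 6:e rests on {3:a}
piece 7:a rests on {5:b, 6:e}
piece 8:b rests on {7:a}
piece 9:e rests on {7:a}
piece 10:a rests on {8:b, 9:e}
minimal pieces: {0:a}
ways to finish when only these pieces remain (= sum over removing one remaining piece with nothing left below it):
  1 left: {10}→1
  2 left: {8,10}→1  {9,10}→1
  3 left: {8,9,10}→2
  4 left: {7,8,9,10}→2
  5 left: {5,7,8,9,10}→2  {6,7,8,9,10}→2
  6 left: {4,5,7,8,9,10}→2  {5,6,7,8,9,10}→4
  7 left: {4,5,6,7,8,9,10}→6
  8 left: {3,4,5,6,7,8,9,10}→6
  9 left: {2,3,4,5,6,7,8,9,10}→6
  placing 0:a first → 6 extensions

6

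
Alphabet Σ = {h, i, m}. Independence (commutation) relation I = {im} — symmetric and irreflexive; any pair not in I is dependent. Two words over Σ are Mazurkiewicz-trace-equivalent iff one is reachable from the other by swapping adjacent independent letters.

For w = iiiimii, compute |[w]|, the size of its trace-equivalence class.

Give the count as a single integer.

#0=i has no predecessor
#1=i depends on [0:i]
#2=i depends on [1:i]
#3=i depends on [2:i]
#4=m has no predecessor
#5=i depends on [3:i]
#6=i depends on [5:i]
sources: [0:i, 4:m]
N(rest) = Σ N(rest − s) over sources s of rest; N(one piece) = 1:
  size 1 → [4]=1  [6]=1
  size 2 → [4,6]=2  [5,6]=1
  size 3 → [3,5,6]=1  [4,5,6]=3
  size 4 → [2,3,5,6]=1  [3,4,5,6]=4
  size 5 → [1,2,3,5,6]=1  [2,3,4,5,6]=5
  first=0(i) contributes 6
  first=4(m) contributes 1
|[w]| = 7

7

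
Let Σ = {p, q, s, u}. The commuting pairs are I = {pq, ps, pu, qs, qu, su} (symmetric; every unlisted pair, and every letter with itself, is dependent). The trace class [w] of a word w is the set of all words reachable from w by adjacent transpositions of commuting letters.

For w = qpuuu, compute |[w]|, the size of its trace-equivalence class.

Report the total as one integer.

0(q) covers ∅
1(p) covers ∅
2(u) covers ∅
3(u) covers 2:u
4(u) covers 3:u
floor of heap: 0:q, 1:p, 2:u
completions by unplaced set U, small U first (add the entries for U minus each lowest piece of U):
  |U|=1: {0}:1  {1}:1  {4}:1
  |U|=2: {0,1}:2  {0,4}:2  {1,4}:2  {3,4}:1
  |U|=3: {0,1,4}:6  {0,3,4}:3  {1,3,4}:3  {2,3,4}:1
  start at 0(q): 4
  start at 1(p): 4
  start at 2(u): 12
sum over floor = 20

20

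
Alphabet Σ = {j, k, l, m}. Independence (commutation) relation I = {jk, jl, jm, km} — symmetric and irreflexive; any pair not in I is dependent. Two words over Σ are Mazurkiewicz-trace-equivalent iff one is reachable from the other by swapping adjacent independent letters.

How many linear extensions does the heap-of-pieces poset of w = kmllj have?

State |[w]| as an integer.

10

0(k) covers ∅
1(m) covers ∅
2(l) covers 0:k, 1:m
3(l) covers 2:l
4(j) covers ∅
floor of heap: 0:k, 1:m, 4:j
completions by unplaced set U, small U first (add the entries for U minus each lowest piece of U):
  |U|=1: {3}:1  {4}:1
  |U|=2: {2,3}:1  {3,4}:2
  |U|=3: {0,2,3}:1  {1,2,3}:1  {2,3,4}:3
  start at 0(k): 4
  start at 1(m): 4
  start at 4(j): 2
sum over floor = 10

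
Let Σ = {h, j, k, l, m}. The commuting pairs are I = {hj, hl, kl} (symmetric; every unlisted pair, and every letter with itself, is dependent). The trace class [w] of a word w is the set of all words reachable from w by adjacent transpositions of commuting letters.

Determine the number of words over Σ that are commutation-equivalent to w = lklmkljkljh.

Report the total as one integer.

piece 0:l — minimal
piece 1:k — minimal
piece 2:l rests on {0:l}
piece 3:m rests on {1:k, 2:l}
piece 4:k rests on {3:m}
piece 5:l rests on {3:m}
piece 6:j rests on {4:k, 5:l}
piece 7:k rests on {6:j}
piece 8:l rests on {6:j}
piece 9:j rests on {7:k, 8:l}
piece 10:h rests on {7:k}
minimal pieces: {0:l, 1:k}
ways to finish when only these pieces remain (= sum over removing one remaining piece with nothing left below it):
  1 left: {9}→1  {10}→1
  2 left: {8,9}→1  {9,10}→2
  3 left: {7,9,10}→2  {8,9,10}→3
  4 left: {7,8,9,10}→5
  5 left: {6,7,8,9,10}→5
  6 left: {4,6,7,8,9,10}→5  {5,6,7,8,9,10}→5
  7 left: {4,5,6,7,8,9,10}→10
  8 left: {3,4,5,6,7,8,9,10}→10
  9 left: {1,3,4,5,6,7,8,9,10}→10  {2,3,4,5,6,7,8,9,10}→10
  placing 0:l first → 20 extensions
  placing 1:k first → 10 extensions
total linear extensions = 30

30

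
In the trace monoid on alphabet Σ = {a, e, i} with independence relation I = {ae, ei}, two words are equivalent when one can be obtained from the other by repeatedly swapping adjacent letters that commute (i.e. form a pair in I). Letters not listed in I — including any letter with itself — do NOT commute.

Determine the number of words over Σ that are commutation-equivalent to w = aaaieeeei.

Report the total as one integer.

126

0(a) covers ∅
1(a) covers 0:a
2(a) covers 1:a
3(i) covers 2:a
4(e) covers ∅
5(e) covers 4:e
6(e) covers 5:e
7(e) covers 6:e
8(i) covers 3:i
floor of heap: 0:a, 4:e
completions by unplaced set U, small U first (add the entries for U minus each lowest piece of U):
  |U|=1: {7}:1  {8}:1
  |U|=2: {3,8}:1  {6,7}:1  {7,8}:2
  |U|=3: {2,3,8}:1  {3,7,8}:3  {5,6,7}:1  {6,7,8}:3
  |U|=4: {1,2,3,8}:1  {2,3,7,8}:4  {3,6,7,8}:6  {4,5,6,7}:1  {5,6,7,8}:4
  |U|=5: {0,1,2,3,8}:1  {1,2,3,7,8}:5  {2,3,6,7,8}:10  {3,5,6,7,8}:10  {4,5,6,7,8}:5
  |U|=6: {0,1,2,3,7,8}:6  {1,2,3,6,7,8}:15  {2,3,5,6,7,8}:20  {3,4,5,6,7,8}:15
  |U|=7: {0,1,2,3,6,7,8}:21  {1,2,3,5,6,7,8}:35  {2,3,4,5,6,7,8}:35
  start at 0(a): 70
  start at 4(e): 56
sum over floor = 126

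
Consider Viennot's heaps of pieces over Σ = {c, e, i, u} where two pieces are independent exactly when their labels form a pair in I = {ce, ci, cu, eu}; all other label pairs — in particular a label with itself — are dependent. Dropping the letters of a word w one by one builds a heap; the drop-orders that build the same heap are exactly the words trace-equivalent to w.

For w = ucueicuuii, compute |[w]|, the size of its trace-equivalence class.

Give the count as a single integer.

piece 0:u — minimal
piece 1:c — minimal
piece 2:u rests on {0:u}
piece 3:e — minimal
piece 4:i rests on {2:u, 3:e}
piece 5:c rests on {1:c}
piece 6:u rests on {4:i}
piece 7:u rests on {6:u}
piece 8:i rests on {7:u}
piece 9:i rests on {8:i}
minimal pieces: {0:u, 1:c, 3:e}
ways to finish when only these pieces remain (= sum over removing one remaining piece with nothing left below it):
  1 left: {5}→1  {9}→1
  2 left: {1,5}→1  {5,9}→2  {8,9}→1
  3 left: {1,5,9}→3  {5,8,9}→3  {7,8,9}→1
  4 left: {1,5,8,9}→6  {5,7,8,9}→4  {6,7,8,9}→1
  5 left: {1,5,7,8,9}→10  {4,6,7,8,9}→1  {5,6,7,8,9}→5
  6 left: {1,5,6,7,8,9}→15  {2,4,6,7,8,9}→1  {3,4,6,7,8,9}→1  {4,5,6,7,8,9}→6
  7 left: {0,2,4,6,7,8,9}→1  {1,4,5,6,7,8,9}→21  {2,3,4,6,7,8,9}→2  {2,4,5,6,7,8,9}→7  {3,4,5,6,7,8,9}→7
  8 left: {0,2,3,4,6,7,8,9}→3  {0,2,4,5,6,7,8,9}→8  {1,2,4,5,6,7,8,9}→28  {1,3,4,5,6,7,8,9}→28  {2,3,4,5,6,7,8,9}→16
  placing 0:u first → 72 extensions
  placing 1:c first → 27 extensions
  placing 3:e first → 36 extensions
total linear extensions = 135

135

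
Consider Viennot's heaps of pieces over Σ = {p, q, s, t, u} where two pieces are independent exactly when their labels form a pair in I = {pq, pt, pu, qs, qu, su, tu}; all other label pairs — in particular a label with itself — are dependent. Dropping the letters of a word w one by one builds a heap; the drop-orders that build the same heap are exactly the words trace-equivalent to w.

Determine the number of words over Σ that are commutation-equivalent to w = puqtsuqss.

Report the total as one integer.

468

0(p) covers ∅
1(u) covers ∅
2(q) covers ∅
3(t) covers 2:q
4(s) covers 0:p, 3:t
5(u) covers 1:u
6(q) covers 3:t
7(s) covers 4:s
8(s) covers 7:s
floor of heap: 0:p, 1:u, 2:q
completions by unplaced set U, small U first (add the entries for U minus each lowest piece of U):
  |U|=1: {5}:1  {6}:1  {8}:1
  |U|=2: {1,5}:1  {5,6}:2  {5,8}:2  {6,8}:2  {7,8}:1
  |U|=3: {1,5,6}:3  {1,5,8}:3  {4,7,8}:1  {5,6,8}:6  {5,7,8}:3  {6,7,8}:3
  |U|=4: {0,4,7,8}:1  {1,5,6,8}:12  {1,5,7,8}:6  {4,5,7,8}:4  {4,6,7,8}:4  {5,6,7,8}:12
  |U|=5: {0,4,5,7,8}:5  {0,4,6,7,8}:5  {1,4,5,7,8}:10  {1,5,6,7,8}:30  {3,4,6,7,8}:4  {4,5,6,7,8}:20
  |U|=6: {0,1,4,5,7,8}:15  {0,3,4,6,7,8}:9  {0,4,5,6,7,8}:30  {1,4,5,6,7,8}:60  {2,3,4,6,7,8}:4  {3,4,5,6,7,8}:24
  |U|=7: {0,1,4,5,6,7,8}:105  {0,2,3,4,6,7,8}:13  {0,3,4,5,6,7,8}:63  {1,3,4,5,6,7,8}:84  {2,3,4,5,6,7,8}:28
  start at 0(p): 112
  start at 1(u): 104
  start at 2(q): 252
sum over floor = 468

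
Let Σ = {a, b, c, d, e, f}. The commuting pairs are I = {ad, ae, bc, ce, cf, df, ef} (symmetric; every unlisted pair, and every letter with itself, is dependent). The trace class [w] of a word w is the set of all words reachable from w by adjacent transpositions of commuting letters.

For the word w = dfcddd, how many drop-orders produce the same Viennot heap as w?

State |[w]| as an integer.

0(d) covers ∅
1(f) covers ∅
2(c) covers 0:d
3(d) covers 2:c
4(d) covers 3:d
5(d) covers 4:d
floor of heap: 0:d, 1:f
completions by unplaced set U, small U first (add the entries for U minus each lowest piece of U):
  |U|=1: {1}:1  {5}:1
  |U|=2: {1,5}:2  {4,5}:1
  |U|=3: {1,4,5}:3  {3,4,5}:1
  |U|=4: {1,3,4,5}:4  {2,3,4,5}:1
  start at 0(d): 5
  start at 1(f): 1
sum over floor = 6

6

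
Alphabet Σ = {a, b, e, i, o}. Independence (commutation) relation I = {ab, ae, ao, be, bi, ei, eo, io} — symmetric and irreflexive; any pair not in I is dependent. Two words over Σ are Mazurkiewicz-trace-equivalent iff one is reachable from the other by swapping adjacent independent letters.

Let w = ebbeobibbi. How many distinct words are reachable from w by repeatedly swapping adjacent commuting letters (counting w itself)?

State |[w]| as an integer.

#0=e has no predecessor
#1=b has no predecessor
#2=b depends on [1:b]
#3=e depends on [0:e]
#4=o depends on [2:b]
#5=b depends on [4:o]
#6=i has no predecessor
#7=b depends on [5:b]
#8=b depends on [7:b]
#9=i depends on [6:i]
sources: [0:e, 1:b, 6:i]
N(rest) = Σ N(rest − s) over sources s of rest; N(one piece) = 1:
  size 1 → [3]=1  [8]=1  [9]=1
  size 2 → [0,3]=1  [3,8]=2  [3,9]=2  [6,9]=1  [7,8]=1  [8,9]=2
  size 3 → [0,3,8]=3  [0,3,9]=3  [3,6,9]=3  [3,7,8]=3  [3,8,9]=6  [5,7,8]=1  [6,8,9]=3  [7,8,9]=3
  size 4 → [0,3,6,9]=6  [0,3,7,8]=6  [0,3,8,9]=12  [3,5,7,8]=4  [3,6,8,9]=12  [3,7,8,9]=12  [4,5,7,8]=1  [5,7,8,9]=4  [6,7,8,9]=6
  size 5 → [0,3,5,7,8]=10  [0,3,6,8,9]=30  [0,3,7,8,9]=30  [2,4,5,7,8]=1  [3,4,5,7,8]=5  [3,5,7,8,9]=20  [3,6,7,8,9]=30  [4,5,7,8,9]=5  [5,6,7,8,9]=10
  size 6 → [0,3,4,5,7,8]=15  [0,3,5,7,8,9]=60  [0,3,6,7,8,9]=90  [1,2,4,5,7,8]=1  [2,3,4,5,7,8]=6  [2,4,5,7,8,9]=6  [3,4,5,7,8,9]=30  [3,5,6,7,8,9]=60  [4,5,6,7,8,9]=15
  size 7 → [0,2,3,4,5,7,8]=21  [0,3,4,5,7,8,9]=105  [0,3,5,6,7,8,9]=210  [1,2,3,4,5,7,8]=7  [1,2,4,5,7,8,9]=7  [2,3,4,5,7,8,9]=42  [2,4,5,6,7,8,9]=21  [3,4,5,6,7,8,9]=105
  size 8 → [0,1,2,3,4,5,7,8]=28  [0,2,3,4,5,7,8,9]=168  [0,3,4,5,6,7,8,9]=420  [1,2,3,4,5,7,8,9]=56  [1,2,4,5,6,7,8,9]=28  [2,3,4,5,6,7,8,9]=168
  first=0(e) contributes 252
  first=1(b) contributes 756
  first=6(i) contributes 252
|[w]| = 1260

1260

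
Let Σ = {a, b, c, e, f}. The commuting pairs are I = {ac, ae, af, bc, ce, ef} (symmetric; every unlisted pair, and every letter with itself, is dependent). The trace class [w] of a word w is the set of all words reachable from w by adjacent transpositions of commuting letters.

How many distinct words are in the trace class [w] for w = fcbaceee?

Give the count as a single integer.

#0=f has no predecessor
#1=c depends on [0:f]
#2=b depends on [0:f]
#3=a depends on [2:b]
#4=c depends on [1:c]
#5=e depends on [2:b]
#6=e depends on [5:e]
#7=e depends on [6:e]
sources: [0:f]
N(rest) = Σ N(rest − s) over sources s of rest; N(one piece) = 1:
  size 1 → [3]=1  [4]=1  [7]=1
  size 2 → [1,4]=1  [3,4]=2  [3,7]=2  [4,7]=2  [6,7]=1
  size 3 → [1,3,4]=3  [1,4,7]=3  [3,4,7]=6  [3,6,7]=3  [4,6,7]=3  [5,6,7]=1
  size 4 → [1,3,4,7]=12  [1,4,6,7]=6  [3,4,6,7]=12  [3,5,6,7]=4  [4,5,6,7]=4
  size 5 → [1,3,4,6,7]=30  [1,4,5,6,7]=10  [2,3,5,6,7]=4  [3,4,5,6,7]=20
  size 6 → [1,3,4,5,6,7]=60  [2,3,4,5,6,7]=24
  first=0(f) contributes 84

84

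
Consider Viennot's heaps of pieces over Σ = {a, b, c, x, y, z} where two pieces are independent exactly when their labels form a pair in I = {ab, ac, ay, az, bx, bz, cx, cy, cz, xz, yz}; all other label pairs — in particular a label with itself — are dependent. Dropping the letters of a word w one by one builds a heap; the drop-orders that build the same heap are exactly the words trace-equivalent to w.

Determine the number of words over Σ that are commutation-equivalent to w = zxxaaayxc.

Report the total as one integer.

288

0(z) covers ∅
1(x) covers ∅
2(x) covers 1:x
3(a) covers 2:x
4(a) covers 3:a
5(a) covers 4:a
6(y) covers 2:x
7(x) covers 5:a, 6:y
8(c) covers ∅
floor of heap: 0:z, 1:x, 8:c
completions by unplaced set U, small U first (add the entries for U minus each lowest piece of U):
  |U|=1: {0}:1  {7}:1  {8}:1
  |U|=2: {0,7}:2  {0,8}:2  {5,7}:1  {6,7}:1  {7,8}:2
  |U|=3: {0,5,7}:3  {0,6,7}:3  {0,7,8}:6  {4,5,7}:1  {5,6,7}:2  {5,7,8}:3  {6,7,8}:3
  |U|=4: {0,4,5,7}:4  {0,5,6,7}:8  {0,5,7,8}:12  {0,6,7,8}:12  {3,4,5,7}:1  {4,5,6,7}:3  {4,5,7,8}:4  {5,6,7,8}:8
  |U|=5: {0,3,4,5,7}:5  {0,4,5,6,7}:15  {0,4,5,7,8}:20  {0,5,6,7,8}:40  {3,4,5,6,7}:4  {3,4,5,7,8}:5  {4,5,6,7,8}:15
  |U|=6: {0,3,4,5,6,7}:24  {0,3,4,5,7,8}:30  {0,4,5,6,7,8}:90  {2,3,4,5,6,7}:4  {3,4,5,6,7,8}:24
  |U|=7: {0,2,3,4,5,6,7}:28  {0,3,4,5,6,7,8}:168  {1,2,3,4,5,6,7}:4  {2,3,4,5,6,7,8}:28
  start at 0(z): 32
  start at 1(x): 224
  start at 8(c): 32
sum over floor = 288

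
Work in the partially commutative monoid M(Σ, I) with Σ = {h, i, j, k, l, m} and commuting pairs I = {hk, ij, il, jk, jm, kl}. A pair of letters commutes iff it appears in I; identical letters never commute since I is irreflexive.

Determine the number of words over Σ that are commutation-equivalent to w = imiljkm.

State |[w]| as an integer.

piece 0:i — minimal
piece 1:m rests on {0:i}
piece 2:i rests on {1:m}
piece 3:l rests on {1:m}
piece 4:j rests on {3:l}
piece 5:k rests on {2:i}
piece 6:m rests on {3:l, 5:k}
minimal pieces: {0:i}
ways to finish when only these pieces remain (= sum over removing one remaining piece with nothing left below it):
  1 left: {4}→1  {6}→1
  2 left: {4,6}→2  {5,6}→1
  3 left: {2,5,6}→1  {3,4,6}→2  {4,5,6}→3
  4 left: {2,4,5,6}→4  {3,4,5,6}→5
  5 left: {2,3,4,5,6}→9
  placing 0:i first → 9 extensions

9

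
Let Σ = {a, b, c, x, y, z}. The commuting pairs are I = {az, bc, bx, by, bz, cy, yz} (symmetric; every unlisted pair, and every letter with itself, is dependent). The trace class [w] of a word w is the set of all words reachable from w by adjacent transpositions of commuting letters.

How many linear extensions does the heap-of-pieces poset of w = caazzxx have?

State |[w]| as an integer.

0(c) covers ∅
1(a) covers 0:c
2(a) covers 1:a
3(z) covers 0:c
4(z) covers 3:z
5(x) covers 2:a, 4:z
6(x) covers 5:x
floor of heap: 0:c
completions by unplaced set U, small U first (add the entries for U minus each lowest piece of U):
  |U|=1: {6}:1
  |U|=2: {5,6}:1
  |U|=3: {2,5,6}:1  {4,5,6}:1
  |U|=4: {1,2,5,6}:1  {2,4,5,6}:2  {3,4,5,6}:1
  |U|=5: {1,2,4,5,6}:3  {2,3,4,5,6}:3
  start at 0(c): 6

6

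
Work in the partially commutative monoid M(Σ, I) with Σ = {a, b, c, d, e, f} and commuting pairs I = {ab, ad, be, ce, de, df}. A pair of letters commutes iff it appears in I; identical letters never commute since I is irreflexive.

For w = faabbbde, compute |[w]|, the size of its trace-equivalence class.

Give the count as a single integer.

35

0(f) covers ∅
1(a) covers 0:f
2(a) covers 1:a
3(b) covers 0:f
4(b) covers 3:b
5(b) covers 4:b
6(d) covers 5:b
7(e) covers 2:a
floor of heap: 0:f
completions by unplaced set U, small U first (add the entries for U minus each lowest piece of U):
  |U|=1: {6}:1  {7}:1
  |U|=2: {2,7}:1  {5,6}:1  {6,7}:2
  |U|=3: {1,2,7}:1  {2,6,7}:3  {4,5,6}:1  {5,6,7}:3
  |U|=4: {1,2,6,7}:4  {2,5,6,7}:6  {3,4,5,6}:1  {4,5,6,7}:4
  |U|=5: {1,2,5,6,7}:10  {2,4,5,6,7}:10  {3,4,5,6,7}:5
  |U|=6: {1,2,4,5,6,7}:20  {2,3,4,5,6,7}:15
  start at 0(f): 35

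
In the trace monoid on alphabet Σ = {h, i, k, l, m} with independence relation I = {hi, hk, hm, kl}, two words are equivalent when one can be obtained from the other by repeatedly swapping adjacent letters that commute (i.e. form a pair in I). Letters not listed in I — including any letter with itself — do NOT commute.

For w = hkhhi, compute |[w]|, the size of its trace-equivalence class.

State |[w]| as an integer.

10

piece 0:h — minimal
piece 1:k — minimal
piece 2:h rests on {0:h}
piece 3:h rests on {2:h}
piece 4:i rests on {1:k}
minimal pieces: {0:h, 1:k}
ways to finish when only these pieces remain (= sum over removing one remaining piece with nothing left below it):
  1 left: {3}→1  {4}→1
  2 left: {1,4}→1  {2,3}→1  {3,4}→2
  3 left: {0,2,3}→1  {1,3,4}→3  {2,3,4}→3
  placing 0:h first → 6 extensions
  placing 1:k first → 4 extensions
total linear extensions = 10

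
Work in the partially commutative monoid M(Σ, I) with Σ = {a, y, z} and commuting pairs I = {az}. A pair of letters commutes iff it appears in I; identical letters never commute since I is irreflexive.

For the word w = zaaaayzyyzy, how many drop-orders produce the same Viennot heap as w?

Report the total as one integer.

5

drop 0:z onto floor
drop 1:a onto floor
drop 2:a onto {1:a}
drop 3:a onto {2:a}
drop 4:a onto {3:a}
drop 5:y onto {0:z, 4:a}
drop 6:z onto {5:y}
drop 7:y onto {6:z}
drop 8:y onto {7:y}
drop 9:z onto {8:y}
drop 10:y onto {9:z}
ground layer = {0:z, 1:a}
drop-orders for the pieces not yet dropped (sum over which currently-grounded one goes next):
  1 to go: {10} 1
  2 to go: {9,10} 1
  3 to go: {8,9,10} 1
  4 to go: {7,8,9,10} 1
  5 to go: {6,7,8,9,10} 1
  6 to go: {5,6,7,8,9,10} 1
  7 to go: {0,5,6,7,8,9,10} 1  {4,5,6,7,8,9,10} 1
  8 to go: {0,4,5,6,7,8,9,10} 2  {3,4,5,6,7,8,9,10} 1
  9 to go: {0,3,4,5,6,7,8,9,10} 3  {2,3,4,5,6,7,8,9,10} 1
  if 0:z drops first: 1 orders
  if 1:a drops first: 4 orders
heap linearizations: 5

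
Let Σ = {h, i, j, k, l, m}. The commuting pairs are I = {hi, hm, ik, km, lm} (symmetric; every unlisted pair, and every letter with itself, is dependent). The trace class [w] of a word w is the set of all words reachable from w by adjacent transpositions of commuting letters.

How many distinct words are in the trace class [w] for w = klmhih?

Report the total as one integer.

12

#0=k has no predecessor
#1=l depends on [0:k]
#2=m has no predecessor
#3=h depends on [1:l]
#4=i depends on [1:l, 2:m]
#5=h depends on [3:h]
sources: [0:k, 2:m]
N(rest) = Σ N(rest − s) over sources s of rest; N(one piece) = 1:
  size 1 → [4]=1  [5]=1
  size 2 → [2,4]=1  [3,5]=1  [4,5]=2
  size 3 → [2,4,5]=3  [3,4,5]=3
  size 4 → [1,3,4,5]=3  [2,3,4,5]=6
  first=0(k) contributes 9
  first=2(m) contributes 3
|[w]| = 12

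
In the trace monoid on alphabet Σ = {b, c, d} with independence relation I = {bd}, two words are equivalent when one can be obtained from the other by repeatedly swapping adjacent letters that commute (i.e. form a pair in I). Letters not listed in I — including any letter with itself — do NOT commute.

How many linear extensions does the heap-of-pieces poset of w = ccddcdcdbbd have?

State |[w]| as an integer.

6

0(c) covers ∅
1(c) covers 0:c
2(d) covers 1:c
3(d) covers 2:d
4(c) covers 3:d
5(d) covers 4:c
6(c) covers 5:d
7(d) covers 6:c
8(b) covers 6:c
9(b) covers 8:b
10(d) covers 7:d
floor of heap: 0:c
completions by unplaced set U, small U first (add the entries for U minus each lowest piece of U):
  |U|=1: {9}:1  {10}:1
  |U|=2: {7,10}:1  {8,9}:1  {9,10}:2
  |U|=3: {7,9,10}:3  {8,9,10}:3
  |U|=4: {7,8,9,10}:6
  |U|=5: {6,7,8,9,10}:6
  |U|=6: {5,6,7,8,9,10}:6
  |U|=7: {4,5,6,7,8,9,10}:6
  |U|=8: {3,4,5,6,7,8,9,10}:6
  |U|=9: {2,3,4,5,6,7,8,9,10}:6
  start at 0(c): 6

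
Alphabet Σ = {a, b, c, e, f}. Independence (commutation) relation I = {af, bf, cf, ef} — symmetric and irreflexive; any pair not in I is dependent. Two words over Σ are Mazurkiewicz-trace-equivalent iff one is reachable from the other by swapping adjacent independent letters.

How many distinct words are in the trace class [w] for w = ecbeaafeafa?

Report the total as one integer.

55

drop 0:e onto floor
drop 1:c onto {0:e}
drop 2:b onto {1:c}
drop 3:e onto {2:b}
drop 4:a onto {3:e}
drop 5:a onto {4:a}
drop 6:f onto floor
drop 7:e onto {5:a}
drop 8:a onto {7:e}
drop 9:f onto {6:f}
drop 10:a onto {8:a}
ground layer = {0:e, 6:f}
drop-orders for the pieces not yet dropped (sum over which currently-grounded one goes next):
  1 to go: {9} 1  {10} 1
  2 to go: {6,9} 1  {8,10} 1  {9,10} 2
  3 to go: {6,9,10} 3  {7,8,10} 1  {8,9,10} 3
  4 to go: {5,7,8,10} 1  {6,8,9,10} 6  {7,8,9,10} 4
  5 to go: {4,5,7,8,10} 1  {5,7,8,9,10} 5  {6,7,8,9,10} 10
  6 to go: {3,4,5,7,8,10} 1  {4,5,7,8,9,10} 6  {5,6,7,8,9,10} 15
  7 to go: {2,3,4,5,7,8,10} 1  {3,4,5,7,8,9,10} 7  {4,5,6,7,8,9,10} 21
  8 to go: {1,2,3,4,5,7,8,10} 1  {2,3,4,5,7,8,9,10} 8  {3,4,5,6,7,8,9,10} 28
  9 to go: {0,1,2,3,4,5,7,8,10} 1  {1,2,3,4,5,7,8,9,10} 9  {2,3,4,5,6,7,8,9,10} 36
  if 0:e drops first: 45 orders
  if 6:f drops first: 10 orders
heap linearizations: 55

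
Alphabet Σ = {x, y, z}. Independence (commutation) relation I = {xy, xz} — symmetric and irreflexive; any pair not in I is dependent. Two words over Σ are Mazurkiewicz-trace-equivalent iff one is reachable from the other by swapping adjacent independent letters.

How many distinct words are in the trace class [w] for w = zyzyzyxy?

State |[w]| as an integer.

drop 0:z onto floor
drop 1:y onto {0:z}
drop 2:z onto {1:y}
drop 3:y onto {2:z}
drop 4:z onto {3:y}
drop 5:y onto {4:z}
drop 6:x onto floor
drop 7:y onto {5:y}
ground layer = {0:z, 6:x}
drop-orders for the pieces not yet dropped (sum over which currently-grounded one goes next):
  1 to go: {6} 1  {7} 1
  2 to go: {5,7} 1  {6,7} 2
  3 to go: {4,5,7} 1  {5,6,7} 3
  4 to go: {3,4,5,7} 1  {4,5,6,7} 4
  5 to go: {2,3,4,5,7} 1  {3,4,5,6,7} 5
  6 to go: {1,2,3,4,5,7} 1  {2,3,4,5,6,7} 6
  if 0:z drops first: 7 orders
  if 6:x drops first: 1 orders
heap linearizations: 8

8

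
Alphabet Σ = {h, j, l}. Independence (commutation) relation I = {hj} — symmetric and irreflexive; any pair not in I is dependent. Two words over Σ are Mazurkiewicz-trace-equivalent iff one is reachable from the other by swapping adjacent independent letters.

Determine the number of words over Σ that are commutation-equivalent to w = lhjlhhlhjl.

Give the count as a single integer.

4

drop 0:l onto floor
drop 1:h onto {0:l}
drop 2:j onto {0:l}
drop 3:l onto {1:h, 2:j}
drop 4:h onto {3:l}
drop 5:h onto {4:h}
drop 6:l onto {5:h}
drop 7:h onto {6:l}
drop 8:j onto {6:l}
drop 9:l onto {7:h, 8:j}
ground layer = {0:l}
drop-orders for the pieces not yet dropped (sum over which currently-grounded one goes next):
  1 to go: {9} 1
  2 to go: {7,9} 1  {8,9} 1
  3 to go: {7,8,9} 2
  4 to go: {6,7,8,9} 2
  5 to go: {5,6,7,8,9} 2
  6 to go: {4,5,6,7,8,9} 2
  7 to go: {3,4,5,6,7,8,9} 2
  8 to go: {1,3,4,5,6,7,8,9} 2  {2,3,4,5,6,7,8,9} 2
  if 0:l drops first: 4 orders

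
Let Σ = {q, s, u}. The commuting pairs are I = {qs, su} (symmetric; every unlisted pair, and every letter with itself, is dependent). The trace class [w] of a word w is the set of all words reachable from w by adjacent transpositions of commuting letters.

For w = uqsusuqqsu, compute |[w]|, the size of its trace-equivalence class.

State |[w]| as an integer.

0(u) covers ∅
1(q) covers 0:u
2(s) covers ∅
3(u) covers 1:q
4(s) covers 2:s
5(u) covers 3:u
6(q) covers 5:u
7(q) covers 6:q
8(s) covers 4:s
9(u) covers 7:q
floor of heap: 0:u, 2:s
completions by unplaced set U, small U first (add the entries for U minus each lowest piece of U):
  |U|=1: {8}:1  {9}:1
  |U|=2: {4,8}:1  {7,9}:1  {8,9}:2
  |U|=3: {2,4,8}:1  {4,8,9}:3  {6,7,9}:1  {7,8,9}:3
  |U|=4: {2,4,8,9}:4  {4,7,8,9}:6  {5,6,7,9}:1  {6,7,8,9}:4
  |U|=5: {2,4,7,8,9}:10  {3,5,6,7,9}:1  {4,6,7,8,9}:10  {5,6,7,8,9}:5
  |U|=6: {1,3,5,6,7,9}:1  {2,4,6,7,8,9}:20  {3,5,6,7,8,9}:6  {4,5,6,7,8,9}:15
  |U|=7: {0,1,3,5,6,7,9}:1  {1,3,5,6,7,8,9}:7  {2,4,5,6,7,8,9}:35  {3,4,5,6,7,8,9}:21
  |U|=8: {0,1,3,5,6,7,8,9}:8  {1,3,4,5,6,7,8,9}:28  {2,3,4,5,6,7,8,9}:56
  start at 0(u): 84
  start at 2(s): 36
sum over floor = 120

120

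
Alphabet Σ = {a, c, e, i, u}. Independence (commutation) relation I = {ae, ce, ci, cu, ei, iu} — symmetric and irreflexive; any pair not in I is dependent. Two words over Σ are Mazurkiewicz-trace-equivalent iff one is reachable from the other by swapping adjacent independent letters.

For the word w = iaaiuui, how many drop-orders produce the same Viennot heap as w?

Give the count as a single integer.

drop 0:i onto floor
drop 1:a onto {0:i}
drop 2:a onto {1:a}
drop 3:i onto {2:a}
drop 4:u onto {2:a}
drop 5:u onto {4:u}
drop 6:i onto {3:i}
ground layer = {0:i}
drop-orders for the pieces not yet dropped (sum over which currently-grounded one goes next):
  1 to go: {5} 1  {6} 1
  2 to go: {3,6} 1  {4,5} 1  {5,6} 2
  3 to go: {3,5,6} 3  {4,5,6} 3
  4 to go: {3,4,5,6} 6
  5 to go: {2,3,4,5,6} 6
  if 0:i drops first: 6 orders

6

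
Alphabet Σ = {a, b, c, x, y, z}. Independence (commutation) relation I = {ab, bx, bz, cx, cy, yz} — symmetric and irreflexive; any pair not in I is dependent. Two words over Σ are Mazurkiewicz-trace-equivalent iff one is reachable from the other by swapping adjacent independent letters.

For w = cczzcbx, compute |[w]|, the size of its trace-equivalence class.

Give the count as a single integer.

3

drop 0:c onto floor
drop 1:c onto {0:c}
drop 2:z onto {1:c}
drop 3:z onto {2:z}
drop 4:c onto {3:z}
drop 5:b onto {4:c}
drop 6:x onto {3:z}
ground layer = {0:c}
drop-orders for the pieces not yet dropped (sum over which currently-grounded one goes next):
  1 to go: {5} 1  {6} 1
  2 to go: {4,5} 1  {5,6} 2
  3 to go: {4,5,6} 3
  4 to go: {3,4,5,6} 3
  5 to go: {2,3,4,5,6} 3
  if 0:c drops first: 3 orders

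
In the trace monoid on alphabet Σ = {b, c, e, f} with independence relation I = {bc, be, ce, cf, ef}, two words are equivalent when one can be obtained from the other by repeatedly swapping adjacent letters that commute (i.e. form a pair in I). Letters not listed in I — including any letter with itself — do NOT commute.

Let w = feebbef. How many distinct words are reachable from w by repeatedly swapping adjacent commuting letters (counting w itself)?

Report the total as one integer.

0(f) covers ∅
1(e) covers ∅
2(e) covers 1:e
3(b) covers 0:f
4(b) covers 3:b
5(e) covers 2:e
6(f) covers 4:b
floor of heap: 0:f, 1:e
completions by unplaced set U, small U first (add the entries for U minus each lowest piece of U):
  |U|=1: {5}:1  {6}:1
  |U|=2: {2,5}:1  {4,6}:1  {5,6}:2
  |U|=3: {1,2,5}:1  {2,5,6}:3  {3,4,6}:1  {4,5,6}:3
  |U|=4: {0,3,4,6}:1  {1,2,5,6}:4  {2,4,5,6}:6  {3,4,5,6}:4
  |U|=5: {0,3,4,5,6}:5  {1,2,4,5,6}:10  {2,3,4,5,6}:10
  start at 0(f): 20
  start at 1(e): 15
sum over floor = 35

35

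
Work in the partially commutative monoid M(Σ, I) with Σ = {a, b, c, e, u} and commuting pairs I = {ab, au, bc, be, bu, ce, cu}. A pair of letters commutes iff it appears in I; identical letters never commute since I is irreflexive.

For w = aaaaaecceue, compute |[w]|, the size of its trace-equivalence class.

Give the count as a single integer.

0(a) covers ∅
1(a) covers 0:a
2(a) covers 1:a
3(a) covers 2:a
4(a) covers 3:a
5(e) covers 4:a
6(c) covers 4:a
7(c) covers 6:c
8(e) covers 5:e
9(u) covers 8:e
10(e) covers 9:u
floor of heap: 0:a
completions by unplaced set U, small U first (add the entries for U minus each lowest piece of U):
  |U|=1: {7}:1  {10}:1
  |U|=2: {6,7}:1  {7,10}:2  {9,10}:1
  |U|=3: {6,7,10}:3  {7,9,10}:3  {8,9,10}:1
  |U|=4: {5,8,9,10}:1  {6,7,9,10}:6  {7,8,9,10}:4
  |U|=5: {5,7,8,9,10}:5  {6,7,8,9,10}:10
  |U|=6: {5,6,7,8,9,10}:15
  |U|=7: {4,5,6,7,8,9,10}:15
  |U|=8: {3,4,5,6,7,8,9,10}:15
  |U|=9: {2,3,4,5,6,7,8,9,10}:15
  start at 0(a): 15

15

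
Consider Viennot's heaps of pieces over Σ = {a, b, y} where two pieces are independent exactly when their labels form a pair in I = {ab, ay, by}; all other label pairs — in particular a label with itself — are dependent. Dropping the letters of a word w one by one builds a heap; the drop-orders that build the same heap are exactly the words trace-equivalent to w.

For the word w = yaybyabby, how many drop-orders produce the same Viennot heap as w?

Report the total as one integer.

1260

#0=y has no predecessor
#1=a has no predecessor
#2=y depends on [0:y]
#3=b has no predecessor
#4=y depends on [2:y]
#5=a depends on [1:a]
#6=b depends on [3:b]
#7=b depends on [6:b]
#8=y depends on [4:y]
sources: [0:y, 1:a, 3:b]
N(rest) = Σ N(rest − s) over sources s of rest; N(one piece) = 1:
  size 1 → [5]=1  [7]=1  [8]=1
  size 2 → [1,5]=1  [4,8]=1  [5,7]=2  [5,8]=2  [6,7]=1  [7,8]=2
  size 3 → [1,5,7]=3  [1,5,8]=3  [2,4,8]=1  [3,6,7]=1  [4,5,8]=3  [4,7,8]=3  [5,6,7]=3  [5,7,8]=6  [6,7,8]=3
  size 4 → [0,2,4,8]=1  [1,4,5,8]=6  [1,5,6,7]=6  [1,5,7,8]=12  [2,4,5,8]=4  [2,4,7,8]=4  [3,5,6,7]=4  [3,6,7,8]=4  [4,5,7,8]=12  [4,6,7,8]=6  [5,6,7,8]=12
  size 5 → [0,2,4,5,8]=5  [0,2,4,7,8]=5  [1,2,4,5,8]=10  [1,3,5,6,7]=10  [1,4,5,7,8]=30  [1,5,6,7,8]=30  [2,4,5,7,8]=20  [2,4,6,7,8]=10  [3,4,6,7,8]=10  [3,5,6,7,8]=20  [4,5,6,7,8]=30
  size 6 → [0,1,2,4,5,8]=15  [0,2,4,5,7,8]=30  [0,2,4,6,7,8]=15  [1,2,4,5,7,8]=60  [1,3,5,6,7,8]=60  [1,4,5,6,7,8]=90  [2,3,4,6,7,8]=20  [2,4,5,6,7,8]=60  [3,4,5,6,7,8]=60
  size 7 → [0,1,2,4,5,7,8]=105  [0,2,3,4,6,7,8]=35  [0,2,4,5,6,7,8]=105  [1,2,4,5,6,7,8]=210  [1,3,4,5,6,7,8]=210  [2,3,4,5,6,7,8]=140
  first=0(y) contributes 560
  first=1(a) contributes 280
  first=3(b) contributes 420
|[w]| = 1260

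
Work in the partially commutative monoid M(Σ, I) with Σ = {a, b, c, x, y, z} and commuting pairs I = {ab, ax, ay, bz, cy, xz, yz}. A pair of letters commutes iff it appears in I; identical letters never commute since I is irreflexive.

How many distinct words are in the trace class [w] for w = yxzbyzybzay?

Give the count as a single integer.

0(y) covers ∅
1(x) covers 0:y
2(z) covers ∅
3(b) covers 1:x
4(y) covers 3:b
5(z) covers 2:z
6(y) covers 4:y
7(b) covers 6:y
8(z) covers 5:z
9(a) covers 8:z
10(y) covers 7:b
floor of heap: 0:y, 2:z
completions by unplaced set U, small U first (add the entries for U minus each lowest piece of U):
  |U|=1: {9}:1  {10}:1
  |U|=2: {7,10}:1  {8,9}:1  {9,10}:2
  |U|=3: {5,8,9}:1  {6,7,10}:1  {7,9,10}:3  {8,9,10}:3
  |U|=4: {2,5,8,9}:1  {4,6,7,10}:1  {5,8,9,10}:4  {6,7,9,10}:4  {7,8,9,10}:6
  |U|=5: {2,5,8,9,10}:5  {3,4,6,7,10}:1  {4,6,7,9,10}:5  {5,7,8,9,10}:10  {6,7,8,9,10}:10
  |U|=6: {1,3,4,6,7,10}:1  {2,5,7,8,9,10}:15  {3,4,6,7,9,10}:6  {4,6,7,8,9,10}:15  {5,6,7,8,9,10}:20
  |U|=7: {0,1,3,4,6,7,10}:1  {1,3,4,6,7,9,10}:7  {2,5,6,7,8,9,10}:35  {3,4,6,7,8,9,10}:21  {4,5,6,7,8,9,10}:35
  |U|=8: {0,1,3,4,6,7,9,10}:8  {1,3,4,6,7,8,9,10}:28  {2,4,5,6,7,8,9,10}:70  {3,4,5,6,7,8,9,10}:56
  |U|=9: {0,1,3,4,6,7,8,9,10}:36  {1,3,4,5,6,7,8,9,10}:84  {2,3,4,5,6,7,8,9,10}:126
  start at 0(y): 210
  start at 2(z): 120
sum over floor = 330

330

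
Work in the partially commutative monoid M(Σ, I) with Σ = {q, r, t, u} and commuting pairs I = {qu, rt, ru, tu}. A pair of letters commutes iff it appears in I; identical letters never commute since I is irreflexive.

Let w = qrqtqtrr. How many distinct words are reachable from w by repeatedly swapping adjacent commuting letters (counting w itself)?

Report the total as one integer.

3

0(q) covers ∅
1(r) covers 0:q
2(q) covers 1:r
3(t) covers 2:q
4(q) covers 3:t
5(t) covers 4:q
6(r) covers 4:q
7(r) covers 6:r
floor of heap: 0:q
completions by unplaced set U, small U first (add the entries for U minus each lowest piece of U):
  |U|=1: {5}:1  {7}:1
  |U|=2: {5,7}:2  {6,7}:1
  |U|=3: {5,6,7}:3
  |U|=4: {4,5,6,7}:3
  |U|=5: {3,4,5,6,7}:3
  |U|=6: {2,3,4,5,6,7}:3
  start at 0(q): 3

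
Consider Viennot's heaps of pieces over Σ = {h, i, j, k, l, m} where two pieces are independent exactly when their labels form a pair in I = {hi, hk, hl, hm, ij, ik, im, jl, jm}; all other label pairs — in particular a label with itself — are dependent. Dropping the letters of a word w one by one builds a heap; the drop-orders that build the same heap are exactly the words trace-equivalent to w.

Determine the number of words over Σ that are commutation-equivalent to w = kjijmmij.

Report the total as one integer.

280

0(k) covers ∅
1(j) covers 0:k
2(i) covers ∅
3(j) covers 1:j
4(m) covers 0:k
5(m) covers 4:m
6(i) covers 2:i
7(j) covers 3:j
floor of heap: 0:k, 2:i
completions by unplaced set U, small U first (add the entries for U minus each lowest piece of U):
  |U|=1: {5}:1  {6}:1  {7}:1
  |U|=2: {2,6}:1  {3,7}:1  {4,5}:1  {5,6}:2  {5,7}:2  {6,7}:2
  |U|=3: {1,3,7}:1  {2,5,6}:3  {2,6,7}:3  {3,5,7}:3  {3,6,7}:3  {4,5,6}:3  {4,5,7}:3  {5,6,7}:6
  |U|=4: {1,3,5,7}:4  {1,3,6,7}:4  {2,3,6,7}:6  {2,4,5,6}:6  {2,5,6,7}:12  {3,4,5,7}:6  {3,5,6,7}:12  {4,5,6,7}:12
  |U|=5: {1,2,3,6,7}:10  {1,3,4,5,7}:10  {1,3,5,6,7}:20  {2,3,5,6,7}:30  {2,4,5,6,7}:30  {3,4,5,6,7}:30
  |U|=6: {0,1,3,4,5,7}:10  {1,2,3,5,6,7}:60  {1,3,4,5,6,7}:60  {2,3,4,5,6,7}:90
  start at 0(k): 210
  start at 2(i): 70
sum over floor = 280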